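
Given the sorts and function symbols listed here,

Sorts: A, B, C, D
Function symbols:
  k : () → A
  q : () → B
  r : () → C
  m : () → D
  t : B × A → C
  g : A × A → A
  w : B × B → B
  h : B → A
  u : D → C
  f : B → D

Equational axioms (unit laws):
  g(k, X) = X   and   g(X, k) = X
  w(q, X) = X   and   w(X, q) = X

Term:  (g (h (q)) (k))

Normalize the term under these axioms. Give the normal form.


normal form = (h (q))

1. (g (h (q)) (k))  →  (h (q))


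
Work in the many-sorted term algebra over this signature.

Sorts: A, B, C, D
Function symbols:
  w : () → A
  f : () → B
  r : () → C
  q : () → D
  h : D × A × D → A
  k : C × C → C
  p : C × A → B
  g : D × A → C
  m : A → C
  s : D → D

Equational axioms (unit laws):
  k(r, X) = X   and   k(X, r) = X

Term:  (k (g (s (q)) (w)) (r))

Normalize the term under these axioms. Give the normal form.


1. (k (g (s (q)) (w)) (r))  →  (g (s (q)) (w))

normal form = (g (s (q)) (w))


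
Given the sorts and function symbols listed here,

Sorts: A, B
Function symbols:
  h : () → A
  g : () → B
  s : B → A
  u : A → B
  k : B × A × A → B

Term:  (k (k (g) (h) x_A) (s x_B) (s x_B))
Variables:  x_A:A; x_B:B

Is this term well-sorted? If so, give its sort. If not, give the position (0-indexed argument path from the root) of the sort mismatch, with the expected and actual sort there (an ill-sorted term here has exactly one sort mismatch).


well-sorted; sort = B

    (g) : B
    (h) : A
    x_A : A
  (k (g) (h) x_A) : B
    x_B : B
  (s x_B) : A
    x_B : B
  (s x_B) : A
(k (k (g) (h) x_A) (s x_B) (s x_B)) : B


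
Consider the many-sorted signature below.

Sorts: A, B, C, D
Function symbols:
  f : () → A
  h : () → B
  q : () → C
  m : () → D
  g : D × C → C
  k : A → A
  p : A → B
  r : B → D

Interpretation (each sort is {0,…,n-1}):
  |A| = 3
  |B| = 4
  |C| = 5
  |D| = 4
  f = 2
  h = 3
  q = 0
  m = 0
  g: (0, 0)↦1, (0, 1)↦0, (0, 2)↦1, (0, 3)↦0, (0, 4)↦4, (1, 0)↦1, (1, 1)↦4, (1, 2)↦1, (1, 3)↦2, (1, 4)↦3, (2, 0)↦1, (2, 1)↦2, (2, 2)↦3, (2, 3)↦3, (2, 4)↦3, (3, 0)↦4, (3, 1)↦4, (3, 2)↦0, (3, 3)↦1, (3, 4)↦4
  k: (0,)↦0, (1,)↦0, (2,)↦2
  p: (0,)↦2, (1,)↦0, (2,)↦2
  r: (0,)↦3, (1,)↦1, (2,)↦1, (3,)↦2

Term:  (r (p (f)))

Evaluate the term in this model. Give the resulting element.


  f = 2
  (p (f)) = p(2,) = 2
  (r (p (f))) = r(2,) = 1

value = 1


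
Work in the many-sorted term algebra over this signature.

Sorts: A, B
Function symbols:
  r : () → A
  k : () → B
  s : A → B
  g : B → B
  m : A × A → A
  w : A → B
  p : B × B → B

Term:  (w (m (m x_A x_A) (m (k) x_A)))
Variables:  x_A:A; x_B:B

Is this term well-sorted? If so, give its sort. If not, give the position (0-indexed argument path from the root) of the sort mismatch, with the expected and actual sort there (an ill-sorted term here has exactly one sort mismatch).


      x_A : A
      x_A : A
    (m x_A x_A) : A
      (k) : B
      x_A : A
    (m (k) x_A) : ✗ arg 0 at [0, 1, 0] has sort B, expected A

ill-sorted at position [0, 1, 0]: expected A, got B


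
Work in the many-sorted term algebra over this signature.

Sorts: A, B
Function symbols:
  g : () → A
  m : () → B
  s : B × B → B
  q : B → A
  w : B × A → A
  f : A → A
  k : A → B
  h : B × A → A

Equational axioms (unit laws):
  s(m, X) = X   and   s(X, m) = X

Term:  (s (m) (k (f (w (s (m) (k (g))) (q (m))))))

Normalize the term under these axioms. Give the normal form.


1. (s (m) (k (f (w (s (m) (k (g))) (q (m))))))  →  (k (f (w (s (m) (k (g))) (q (m)))))
2. (k (f (w (s (m) (k (g))) (q (m)))))  →  (k (f (w (k (g)) (q (m)))))

normal form = (k (f (w (k (g)) (q (m)))))


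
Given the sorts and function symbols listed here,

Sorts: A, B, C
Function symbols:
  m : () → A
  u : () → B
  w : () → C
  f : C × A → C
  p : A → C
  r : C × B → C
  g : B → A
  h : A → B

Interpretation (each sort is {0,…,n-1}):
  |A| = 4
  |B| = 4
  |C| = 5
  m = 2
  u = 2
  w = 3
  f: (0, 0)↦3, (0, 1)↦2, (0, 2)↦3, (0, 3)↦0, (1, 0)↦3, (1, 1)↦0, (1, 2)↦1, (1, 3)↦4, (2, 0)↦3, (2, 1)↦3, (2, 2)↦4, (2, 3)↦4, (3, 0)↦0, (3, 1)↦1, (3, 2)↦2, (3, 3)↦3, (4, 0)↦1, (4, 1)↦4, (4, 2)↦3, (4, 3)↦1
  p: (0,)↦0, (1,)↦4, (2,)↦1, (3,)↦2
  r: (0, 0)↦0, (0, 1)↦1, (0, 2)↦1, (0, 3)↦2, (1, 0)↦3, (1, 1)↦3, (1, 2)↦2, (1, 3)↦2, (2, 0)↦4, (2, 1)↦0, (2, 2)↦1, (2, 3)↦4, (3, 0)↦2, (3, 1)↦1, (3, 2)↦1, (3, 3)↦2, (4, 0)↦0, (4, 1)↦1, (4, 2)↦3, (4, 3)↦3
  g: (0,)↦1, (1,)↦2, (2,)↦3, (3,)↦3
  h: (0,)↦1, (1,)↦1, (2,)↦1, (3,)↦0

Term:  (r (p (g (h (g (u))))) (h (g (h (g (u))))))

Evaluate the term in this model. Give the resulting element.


value = 1

  u = 2
  (g (u)) = g(2,) = 3
  (h (g (u))) = h(3,) = 0
  (g (h (g (u)))) = g(0,) = 1
  (p (g (h (g (u))))) = p(1,) = 4
  u = 2
  (g (u)) = g(2,) = 3
  (h (g (u))) = h(3,) = 0
  (g (h (g (u)))) = g(0,) = 1
  (h (g (h (g (u))))) = h(1,) = 1
  (r (p (g (h (g (u))))) (h (g (h (g (u)))))) = r(4, 1) = 1


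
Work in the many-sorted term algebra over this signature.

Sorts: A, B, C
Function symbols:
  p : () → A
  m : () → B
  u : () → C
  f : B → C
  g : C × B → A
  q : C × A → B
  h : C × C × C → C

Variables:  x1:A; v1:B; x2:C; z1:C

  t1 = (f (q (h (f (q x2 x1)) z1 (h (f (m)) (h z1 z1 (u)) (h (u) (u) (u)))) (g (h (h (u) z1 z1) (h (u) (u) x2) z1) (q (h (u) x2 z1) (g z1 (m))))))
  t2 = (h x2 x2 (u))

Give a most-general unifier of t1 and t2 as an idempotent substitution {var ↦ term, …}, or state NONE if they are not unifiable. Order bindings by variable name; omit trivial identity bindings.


head clash or occurs-check failure — not unifiable

NONE (not unifiable)


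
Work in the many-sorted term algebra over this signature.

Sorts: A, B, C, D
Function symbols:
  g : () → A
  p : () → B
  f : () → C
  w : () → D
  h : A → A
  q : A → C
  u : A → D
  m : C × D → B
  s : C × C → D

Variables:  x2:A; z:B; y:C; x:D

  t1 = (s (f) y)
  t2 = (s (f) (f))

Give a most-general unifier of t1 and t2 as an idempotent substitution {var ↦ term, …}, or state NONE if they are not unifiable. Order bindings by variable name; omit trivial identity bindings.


{y ↦ (f)}


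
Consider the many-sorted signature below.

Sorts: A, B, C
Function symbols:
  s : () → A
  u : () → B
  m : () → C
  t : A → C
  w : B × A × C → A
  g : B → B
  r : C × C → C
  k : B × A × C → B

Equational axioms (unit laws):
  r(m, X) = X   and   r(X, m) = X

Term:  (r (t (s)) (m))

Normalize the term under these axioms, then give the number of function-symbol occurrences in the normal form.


size = 2

1. (r (t (s)) (m))  →  (t (s))
normal form: (t (s))


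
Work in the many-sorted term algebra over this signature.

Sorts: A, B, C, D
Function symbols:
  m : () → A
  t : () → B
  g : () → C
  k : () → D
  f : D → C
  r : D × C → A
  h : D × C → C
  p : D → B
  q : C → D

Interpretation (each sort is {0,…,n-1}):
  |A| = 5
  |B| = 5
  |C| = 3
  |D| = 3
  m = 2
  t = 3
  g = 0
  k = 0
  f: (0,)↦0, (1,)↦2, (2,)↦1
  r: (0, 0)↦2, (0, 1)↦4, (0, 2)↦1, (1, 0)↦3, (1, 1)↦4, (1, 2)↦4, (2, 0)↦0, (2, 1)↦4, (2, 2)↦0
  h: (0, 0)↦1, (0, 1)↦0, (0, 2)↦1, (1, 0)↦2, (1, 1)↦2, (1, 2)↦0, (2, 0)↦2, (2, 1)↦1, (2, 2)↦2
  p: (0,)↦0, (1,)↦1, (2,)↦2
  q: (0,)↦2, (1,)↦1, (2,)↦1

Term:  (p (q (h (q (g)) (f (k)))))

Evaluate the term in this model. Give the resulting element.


  g = 0
  (q (g)) = q(0,) = 2
  k = 0
  (f (k)) = f(0,) = 0
  (h (q (g)) (f (k))) = h(2, 0) = 2
  (q (h (q (g)) (f (k)))) = q(2,) = 1
  (p (q (h (q (g)) (f (k))))) = p(1,) = 1

value = 1


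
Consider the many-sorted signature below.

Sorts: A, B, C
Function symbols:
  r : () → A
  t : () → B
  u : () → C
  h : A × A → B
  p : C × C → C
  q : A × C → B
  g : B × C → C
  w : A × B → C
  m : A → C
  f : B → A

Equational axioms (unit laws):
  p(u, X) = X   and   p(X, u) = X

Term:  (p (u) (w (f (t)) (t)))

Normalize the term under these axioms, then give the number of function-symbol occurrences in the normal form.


size = 4

1. (p (u) (w (f (t)) (t)))  →  (w (f (t)) (t))
normal form: (w (f (t)) (t))


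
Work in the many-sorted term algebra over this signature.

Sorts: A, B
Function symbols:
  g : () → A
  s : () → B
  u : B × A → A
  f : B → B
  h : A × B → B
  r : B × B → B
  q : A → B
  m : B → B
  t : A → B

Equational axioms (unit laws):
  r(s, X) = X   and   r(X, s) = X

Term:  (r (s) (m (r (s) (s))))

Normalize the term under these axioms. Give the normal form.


normal form = (m (s))

1. (r (s) (m (r (s) (s))))  →  (m (r (s) (s)))
2. (m (r (s) (s)))  →  (m (s))


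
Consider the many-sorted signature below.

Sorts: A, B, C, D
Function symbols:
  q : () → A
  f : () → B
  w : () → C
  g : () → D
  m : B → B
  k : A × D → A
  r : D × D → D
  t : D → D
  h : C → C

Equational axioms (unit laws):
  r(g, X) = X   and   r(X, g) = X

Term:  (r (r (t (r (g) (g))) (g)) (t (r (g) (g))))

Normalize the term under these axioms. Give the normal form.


1. (r (r (t (r (g) (g))) (g)) (t (r (g) (g))))  →  (r (t (r (g) (g))) (t (r (g) (g))))
2. (r (t (r (g) (g))) (t (r (g) (g))))  →  (r (t (g)) (t (r (g) (g))))
3. (r (t (g)) (t (r (g) (g))))  →  (r (t (g)) (t (g)))

normal form = (r (t (g)) (t (g)))


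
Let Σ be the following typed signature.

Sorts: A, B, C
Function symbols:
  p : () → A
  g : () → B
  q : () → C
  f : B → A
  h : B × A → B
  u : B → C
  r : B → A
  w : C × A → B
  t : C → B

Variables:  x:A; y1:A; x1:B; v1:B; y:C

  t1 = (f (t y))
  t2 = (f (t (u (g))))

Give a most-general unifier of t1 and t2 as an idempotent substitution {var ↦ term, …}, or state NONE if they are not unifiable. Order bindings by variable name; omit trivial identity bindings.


{y ↦ (u (g))}


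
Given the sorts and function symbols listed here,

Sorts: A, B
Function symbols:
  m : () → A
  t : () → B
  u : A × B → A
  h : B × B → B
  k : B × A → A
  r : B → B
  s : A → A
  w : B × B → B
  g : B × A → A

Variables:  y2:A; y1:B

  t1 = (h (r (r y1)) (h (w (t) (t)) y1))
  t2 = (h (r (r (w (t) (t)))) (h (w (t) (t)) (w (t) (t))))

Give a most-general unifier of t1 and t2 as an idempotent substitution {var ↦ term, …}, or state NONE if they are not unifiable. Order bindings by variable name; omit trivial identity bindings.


{y1 ↦ (w (t) (t))}


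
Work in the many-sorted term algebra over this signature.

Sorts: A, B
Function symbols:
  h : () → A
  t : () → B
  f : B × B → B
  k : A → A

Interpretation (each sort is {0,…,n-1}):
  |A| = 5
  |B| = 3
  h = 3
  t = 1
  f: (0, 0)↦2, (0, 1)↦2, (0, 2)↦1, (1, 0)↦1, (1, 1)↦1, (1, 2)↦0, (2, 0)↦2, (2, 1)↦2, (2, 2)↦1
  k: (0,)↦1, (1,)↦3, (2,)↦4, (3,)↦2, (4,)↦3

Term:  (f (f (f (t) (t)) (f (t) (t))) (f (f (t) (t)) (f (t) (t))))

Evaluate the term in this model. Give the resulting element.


value = 1

  t = 1
  t = 1
  (f (t) (t)) = f(1, 1) = 1
  t = 1
  t = 1
  (f (t) (t)) = f(1, 1) = 1
  (f (f (t) (t)) (f (t) (t))) = f(1, 1) = 1
  t = 1
  t = 1
  (f (t) (t)) = f(1, 1) = 1
  t = 1
  t = 1
  (f (t) (t)) = f(1, 1) = 1
  (f (f (t) (t)) (f (t) (t))) = f(1, 1) = 1
  (f (f (f (t) (t)) (f (t) (t))) (f (f (t) (t)) (f (t) (t)))) = f(1, 1) = 1


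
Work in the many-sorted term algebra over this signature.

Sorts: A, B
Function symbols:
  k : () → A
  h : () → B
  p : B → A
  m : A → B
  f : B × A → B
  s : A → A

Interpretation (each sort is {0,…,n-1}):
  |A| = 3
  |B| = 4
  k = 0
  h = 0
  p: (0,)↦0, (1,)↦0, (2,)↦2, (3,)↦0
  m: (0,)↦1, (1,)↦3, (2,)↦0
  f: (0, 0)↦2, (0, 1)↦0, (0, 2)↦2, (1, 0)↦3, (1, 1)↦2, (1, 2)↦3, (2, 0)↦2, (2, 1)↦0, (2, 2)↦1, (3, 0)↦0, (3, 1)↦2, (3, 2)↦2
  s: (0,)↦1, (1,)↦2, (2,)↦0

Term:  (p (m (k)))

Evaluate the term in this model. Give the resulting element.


  k = 0
  (m (k)) = m(0,) = 1
  (p (m (k))) = p(1,) = 0

value = 0


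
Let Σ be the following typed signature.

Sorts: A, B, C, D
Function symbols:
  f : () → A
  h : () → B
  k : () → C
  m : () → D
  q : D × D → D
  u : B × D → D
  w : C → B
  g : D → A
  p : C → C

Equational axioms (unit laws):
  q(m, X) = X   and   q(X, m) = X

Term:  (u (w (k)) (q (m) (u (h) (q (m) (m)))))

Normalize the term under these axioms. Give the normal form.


normal form = (u (w (k)) (u (h) (m)))

1. (u (w (k)) (q (m) (u (h) (q (m) (m)))))  →  (u (w (k)) (u (h) (q (m) (m))))
2. (u (w (k)) (u (h) (q (m) (m))))  →  (u (w (k)) (u (h) (m)))


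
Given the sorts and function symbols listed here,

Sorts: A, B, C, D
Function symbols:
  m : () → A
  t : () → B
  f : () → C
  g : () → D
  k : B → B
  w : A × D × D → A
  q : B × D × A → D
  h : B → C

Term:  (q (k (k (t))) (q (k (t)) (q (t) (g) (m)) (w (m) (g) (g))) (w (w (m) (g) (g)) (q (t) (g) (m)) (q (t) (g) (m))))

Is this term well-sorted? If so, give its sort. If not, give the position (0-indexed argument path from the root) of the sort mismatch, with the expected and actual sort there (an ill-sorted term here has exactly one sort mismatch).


      (t) : B
    (k (t)) : B
  (k (k (t))) : B
      (t) : B
    (k (t)) : B
      (t) : B
      (g) : D
      (m) : A
    (q (t) (g) (m)) : D
      (m) : A
      (g) : D
      (g) : D
    (w (m) (g) (g)) : A
  (q (k (t)) (q (t) (g) (m)) (w (m) (g) (g))) : D
      (m) : A
      (g) : D
      (g) : D
    (w (m) (g) (g)) : A
      (t) : B
      (g) : D
      (m) : A
    (q (t) (g) (m)) : D
      (t) : B
      (g) : D
      (m) : A
    (q (t) (g) (m)) : D
  (w (w (m) (g) (g)) (q (t) (g) (m)) (q (t) (g) (m))) : A
(q (k (k (t))) (q (k (t)) (q (t) (g) (m)) (w (m) (g) (g))) (w (w (m) (g) (g)) (q (t) (g) (m)) (q (t) (g) (m)))) : D

well-sorted; sort = D


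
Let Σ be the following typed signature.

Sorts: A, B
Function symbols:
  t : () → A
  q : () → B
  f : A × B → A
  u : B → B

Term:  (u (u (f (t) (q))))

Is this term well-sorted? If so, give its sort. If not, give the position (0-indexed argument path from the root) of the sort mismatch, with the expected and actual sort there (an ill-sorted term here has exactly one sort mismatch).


ill-sorted at position [0, 0]: expected B, got A

      (t) : A
      (q) : B
    (f (t) (q)) : A
  (u (f (t) (q))) : ✗ arg 0 at [0, 0] has sort A, expected B


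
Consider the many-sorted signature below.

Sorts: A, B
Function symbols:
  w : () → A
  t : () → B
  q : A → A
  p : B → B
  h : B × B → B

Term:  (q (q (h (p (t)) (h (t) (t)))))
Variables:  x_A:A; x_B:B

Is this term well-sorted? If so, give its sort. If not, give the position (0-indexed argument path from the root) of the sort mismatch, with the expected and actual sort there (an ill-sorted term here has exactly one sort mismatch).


ill-sorted at position [0, 0]: expected A, got B

        (t) : B
      (p (t)) : B
        (t) : B
        (t) : B
      (h (t) (t)) : B
    (h (p (t)) (h (t) (t))) : B
  (q (h (p (t)) (h (t) (t)))) : ✗ arg 0 at [0, 0] has sort B, expected A


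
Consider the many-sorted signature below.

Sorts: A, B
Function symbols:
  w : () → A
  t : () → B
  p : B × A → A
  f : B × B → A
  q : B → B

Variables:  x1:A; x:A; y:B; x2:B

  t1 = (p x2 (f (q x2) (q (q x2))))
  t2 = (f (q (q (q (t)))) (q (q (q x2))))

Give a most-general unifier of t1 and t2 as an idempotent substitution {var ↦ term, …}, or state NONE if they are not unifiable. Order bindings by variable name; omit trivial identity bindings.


NONE (not unifiable)

head clash or occurs-check failure — not unifiable


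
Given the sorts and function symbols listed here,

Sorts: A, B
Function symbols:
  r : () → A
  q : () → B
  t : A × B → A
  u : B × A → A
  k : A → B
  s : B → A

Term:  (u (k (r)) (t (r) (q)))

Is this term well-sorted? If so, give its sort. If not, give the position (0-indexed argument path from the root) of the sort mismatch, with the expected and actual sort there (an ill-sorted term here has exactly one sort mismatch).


well-sorted; sort = A

    (r) : A
  (k (r)) : B
    (r) : A
    (q) : B
  (t (r) (q)) : A
(u (k (r)) (t (r) (q))) : A


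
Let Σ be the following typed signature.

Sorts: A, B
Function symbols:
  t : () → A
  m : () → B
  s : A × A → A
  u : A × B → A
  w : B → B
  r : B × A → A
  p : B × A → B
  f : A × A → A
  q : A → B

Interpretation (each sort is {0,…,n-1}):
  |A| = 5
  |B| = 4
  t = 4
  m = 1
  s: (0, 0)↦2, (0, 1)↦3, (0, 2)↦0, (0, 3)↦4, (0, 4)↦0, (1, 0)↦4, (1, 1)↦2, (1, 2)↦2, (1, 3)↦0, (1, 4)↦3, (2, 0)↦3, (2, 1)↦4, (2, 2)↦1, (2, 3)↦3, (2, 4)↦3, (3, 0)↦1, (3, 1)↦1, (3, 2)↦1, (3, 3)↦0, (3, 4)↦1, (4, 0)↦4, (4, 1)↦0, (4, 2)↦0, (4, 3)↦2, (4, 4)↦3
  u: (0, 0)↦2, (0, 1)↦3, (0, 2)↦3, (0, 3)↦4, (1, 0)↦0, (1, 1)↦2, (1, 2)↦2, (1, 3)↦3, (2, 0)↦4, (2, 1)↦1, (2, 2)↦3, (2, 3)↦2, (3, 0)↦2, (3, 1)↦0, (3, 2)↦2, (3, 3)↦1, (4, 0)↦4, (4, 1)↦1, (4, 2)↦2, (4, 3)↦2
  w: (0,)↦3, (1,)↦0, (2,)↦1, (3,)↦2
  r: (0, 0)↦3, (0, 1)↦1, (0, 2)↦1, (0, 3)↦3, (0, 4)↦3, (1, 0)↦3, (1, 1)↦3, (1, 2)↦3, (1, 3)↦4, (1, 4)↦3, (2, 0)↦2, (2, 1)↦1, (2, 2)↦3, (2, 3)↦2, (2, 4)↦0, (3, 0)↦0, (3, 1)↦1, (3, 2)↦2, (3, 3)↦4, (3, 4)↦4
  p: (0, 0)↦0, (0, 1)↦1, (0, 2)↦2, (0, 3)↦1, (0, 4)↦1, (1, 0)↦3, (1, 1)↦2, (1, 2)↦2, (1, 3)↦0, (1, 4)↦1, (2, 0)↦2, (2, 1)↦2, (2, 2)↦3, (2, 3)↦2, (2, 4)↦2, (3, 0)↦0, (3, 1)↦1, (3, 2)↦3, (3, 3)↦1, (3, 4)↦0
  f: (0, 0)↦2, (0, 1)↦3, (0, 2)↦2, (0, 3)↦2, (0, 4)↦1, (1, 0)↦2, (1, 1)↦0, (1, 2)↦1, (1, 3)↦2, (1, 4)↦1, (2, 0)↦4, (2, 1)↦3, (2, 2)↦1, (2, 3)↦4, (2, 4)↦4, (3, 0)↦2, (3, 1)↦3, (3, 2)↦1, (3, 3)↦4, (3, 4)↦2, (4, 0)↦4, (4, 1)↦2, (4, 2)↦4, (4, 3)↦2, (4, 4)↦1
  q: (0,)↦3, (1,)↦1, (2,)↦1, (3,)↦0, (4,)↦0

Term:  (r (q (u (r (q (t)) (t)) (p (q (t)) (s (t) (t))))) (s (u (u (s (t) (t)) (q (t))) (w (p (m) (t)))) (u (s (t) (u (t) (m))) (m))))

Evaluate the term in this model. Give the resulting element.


  t = 4
  (q (t)) = q(4,) = 0
  t = 4
  (r (q (t)) (t)) = r(0, 4) = 3
  t = 4
  (q (t)) = q(4,) = 0
  t = 4
  t = 4
  (s (t) (t)) = s(4, 4) = 3
  (p (q (t)) (s (t) (t))) = p(0, 3) = 1
  (u (r (q (t)) (t)) (p (q (t)) (s (t) (t)))) = u(3, 1) = 0
  (q (u (r (q (t)) (t)) (p (q (t)) (s (t) (t))))) = q(0,) = 3
  t = 4
  t = 4
  (s (t) (t)) = s(4, 4) = 3
  t = 4
  (q (t)) = q(4,) = 0
  (u (s (t) (t)) (q (t))) = u(3, 0) = 2
  m = 1
  t = 4
  (p (m) (t)) = p(1, 4) = 1
  (w (p (m) (t))) = w(1,) = 0
  (u (u (s (t) (t)) (q (t))) (w (p (m) (t)))) = u(2, 0) = 4
  t = 4
  t = 4
  m = 1
  (u (t) (m)) = u(4, 1) = 1
  (s (t) (u (t) (m))) = s(4, 1) = 0
  m = 1
  (u (s (t) (u (t) (m))) (m)) = u(0, 1) = 3
  (s (u (u (s (t) (t)) (q (t))) (w (p (m) (t)))) (u (s (t) (u (t) (m))) (m))) = s(4, 3) = 2
  (r (q (u (r (q (t)) (t)) (p (q (t)) (s (t) (t))))) (s (u (u (s (t) (t)) (q (t))) (w (p (m) (t)))) (u (s (t) (u (t) (m))) (m)))) = r(3, 2) = 2

value = 2


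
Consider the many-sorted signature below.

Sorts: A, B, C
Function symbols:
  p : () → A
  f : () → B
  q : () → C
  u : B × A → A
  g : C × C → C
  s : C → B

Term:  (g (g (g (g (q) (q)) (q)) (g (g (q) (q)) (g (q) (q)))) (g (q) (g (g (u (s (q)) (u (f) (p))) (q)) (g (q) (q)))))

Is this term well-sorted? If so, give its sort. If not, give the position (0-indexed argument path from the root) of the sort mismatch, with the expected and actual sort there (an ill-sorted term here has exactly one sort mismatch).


        (q) : C
        (q) : C
      (g (q) (q)) : C
      (q) : C
    (g (g (q) (q)) (q)) : C
        (q) : C
        (q) : C
      (g (q) (q)) : C
        (q) : C
        (q) : C
      (g (q) (q)) : C
    (g (g (q) (q)) (g (q) (q))) : C
  (g (g (g (q) (q)) (q)) (g (g (q) (q)) (g (q) (q)))) : C
    (q) : C
            (q) : C
          (s (q)) : B
            (f) : B
            (p) : A
          (u (f) (p)) : A
        (u (s (q)) (u (f) (p))) : A
        (q) : C
      (g (u (s (q)) (u (f) (p))) (q)) : ✗ arg 0 at [1, 1, 0, 0] has sort A, expected C
        (q) : C
        (q) : C
      (g (q) (q)) : C

ill-sorted at position [1, 1, 0, 0]: expected C, got A


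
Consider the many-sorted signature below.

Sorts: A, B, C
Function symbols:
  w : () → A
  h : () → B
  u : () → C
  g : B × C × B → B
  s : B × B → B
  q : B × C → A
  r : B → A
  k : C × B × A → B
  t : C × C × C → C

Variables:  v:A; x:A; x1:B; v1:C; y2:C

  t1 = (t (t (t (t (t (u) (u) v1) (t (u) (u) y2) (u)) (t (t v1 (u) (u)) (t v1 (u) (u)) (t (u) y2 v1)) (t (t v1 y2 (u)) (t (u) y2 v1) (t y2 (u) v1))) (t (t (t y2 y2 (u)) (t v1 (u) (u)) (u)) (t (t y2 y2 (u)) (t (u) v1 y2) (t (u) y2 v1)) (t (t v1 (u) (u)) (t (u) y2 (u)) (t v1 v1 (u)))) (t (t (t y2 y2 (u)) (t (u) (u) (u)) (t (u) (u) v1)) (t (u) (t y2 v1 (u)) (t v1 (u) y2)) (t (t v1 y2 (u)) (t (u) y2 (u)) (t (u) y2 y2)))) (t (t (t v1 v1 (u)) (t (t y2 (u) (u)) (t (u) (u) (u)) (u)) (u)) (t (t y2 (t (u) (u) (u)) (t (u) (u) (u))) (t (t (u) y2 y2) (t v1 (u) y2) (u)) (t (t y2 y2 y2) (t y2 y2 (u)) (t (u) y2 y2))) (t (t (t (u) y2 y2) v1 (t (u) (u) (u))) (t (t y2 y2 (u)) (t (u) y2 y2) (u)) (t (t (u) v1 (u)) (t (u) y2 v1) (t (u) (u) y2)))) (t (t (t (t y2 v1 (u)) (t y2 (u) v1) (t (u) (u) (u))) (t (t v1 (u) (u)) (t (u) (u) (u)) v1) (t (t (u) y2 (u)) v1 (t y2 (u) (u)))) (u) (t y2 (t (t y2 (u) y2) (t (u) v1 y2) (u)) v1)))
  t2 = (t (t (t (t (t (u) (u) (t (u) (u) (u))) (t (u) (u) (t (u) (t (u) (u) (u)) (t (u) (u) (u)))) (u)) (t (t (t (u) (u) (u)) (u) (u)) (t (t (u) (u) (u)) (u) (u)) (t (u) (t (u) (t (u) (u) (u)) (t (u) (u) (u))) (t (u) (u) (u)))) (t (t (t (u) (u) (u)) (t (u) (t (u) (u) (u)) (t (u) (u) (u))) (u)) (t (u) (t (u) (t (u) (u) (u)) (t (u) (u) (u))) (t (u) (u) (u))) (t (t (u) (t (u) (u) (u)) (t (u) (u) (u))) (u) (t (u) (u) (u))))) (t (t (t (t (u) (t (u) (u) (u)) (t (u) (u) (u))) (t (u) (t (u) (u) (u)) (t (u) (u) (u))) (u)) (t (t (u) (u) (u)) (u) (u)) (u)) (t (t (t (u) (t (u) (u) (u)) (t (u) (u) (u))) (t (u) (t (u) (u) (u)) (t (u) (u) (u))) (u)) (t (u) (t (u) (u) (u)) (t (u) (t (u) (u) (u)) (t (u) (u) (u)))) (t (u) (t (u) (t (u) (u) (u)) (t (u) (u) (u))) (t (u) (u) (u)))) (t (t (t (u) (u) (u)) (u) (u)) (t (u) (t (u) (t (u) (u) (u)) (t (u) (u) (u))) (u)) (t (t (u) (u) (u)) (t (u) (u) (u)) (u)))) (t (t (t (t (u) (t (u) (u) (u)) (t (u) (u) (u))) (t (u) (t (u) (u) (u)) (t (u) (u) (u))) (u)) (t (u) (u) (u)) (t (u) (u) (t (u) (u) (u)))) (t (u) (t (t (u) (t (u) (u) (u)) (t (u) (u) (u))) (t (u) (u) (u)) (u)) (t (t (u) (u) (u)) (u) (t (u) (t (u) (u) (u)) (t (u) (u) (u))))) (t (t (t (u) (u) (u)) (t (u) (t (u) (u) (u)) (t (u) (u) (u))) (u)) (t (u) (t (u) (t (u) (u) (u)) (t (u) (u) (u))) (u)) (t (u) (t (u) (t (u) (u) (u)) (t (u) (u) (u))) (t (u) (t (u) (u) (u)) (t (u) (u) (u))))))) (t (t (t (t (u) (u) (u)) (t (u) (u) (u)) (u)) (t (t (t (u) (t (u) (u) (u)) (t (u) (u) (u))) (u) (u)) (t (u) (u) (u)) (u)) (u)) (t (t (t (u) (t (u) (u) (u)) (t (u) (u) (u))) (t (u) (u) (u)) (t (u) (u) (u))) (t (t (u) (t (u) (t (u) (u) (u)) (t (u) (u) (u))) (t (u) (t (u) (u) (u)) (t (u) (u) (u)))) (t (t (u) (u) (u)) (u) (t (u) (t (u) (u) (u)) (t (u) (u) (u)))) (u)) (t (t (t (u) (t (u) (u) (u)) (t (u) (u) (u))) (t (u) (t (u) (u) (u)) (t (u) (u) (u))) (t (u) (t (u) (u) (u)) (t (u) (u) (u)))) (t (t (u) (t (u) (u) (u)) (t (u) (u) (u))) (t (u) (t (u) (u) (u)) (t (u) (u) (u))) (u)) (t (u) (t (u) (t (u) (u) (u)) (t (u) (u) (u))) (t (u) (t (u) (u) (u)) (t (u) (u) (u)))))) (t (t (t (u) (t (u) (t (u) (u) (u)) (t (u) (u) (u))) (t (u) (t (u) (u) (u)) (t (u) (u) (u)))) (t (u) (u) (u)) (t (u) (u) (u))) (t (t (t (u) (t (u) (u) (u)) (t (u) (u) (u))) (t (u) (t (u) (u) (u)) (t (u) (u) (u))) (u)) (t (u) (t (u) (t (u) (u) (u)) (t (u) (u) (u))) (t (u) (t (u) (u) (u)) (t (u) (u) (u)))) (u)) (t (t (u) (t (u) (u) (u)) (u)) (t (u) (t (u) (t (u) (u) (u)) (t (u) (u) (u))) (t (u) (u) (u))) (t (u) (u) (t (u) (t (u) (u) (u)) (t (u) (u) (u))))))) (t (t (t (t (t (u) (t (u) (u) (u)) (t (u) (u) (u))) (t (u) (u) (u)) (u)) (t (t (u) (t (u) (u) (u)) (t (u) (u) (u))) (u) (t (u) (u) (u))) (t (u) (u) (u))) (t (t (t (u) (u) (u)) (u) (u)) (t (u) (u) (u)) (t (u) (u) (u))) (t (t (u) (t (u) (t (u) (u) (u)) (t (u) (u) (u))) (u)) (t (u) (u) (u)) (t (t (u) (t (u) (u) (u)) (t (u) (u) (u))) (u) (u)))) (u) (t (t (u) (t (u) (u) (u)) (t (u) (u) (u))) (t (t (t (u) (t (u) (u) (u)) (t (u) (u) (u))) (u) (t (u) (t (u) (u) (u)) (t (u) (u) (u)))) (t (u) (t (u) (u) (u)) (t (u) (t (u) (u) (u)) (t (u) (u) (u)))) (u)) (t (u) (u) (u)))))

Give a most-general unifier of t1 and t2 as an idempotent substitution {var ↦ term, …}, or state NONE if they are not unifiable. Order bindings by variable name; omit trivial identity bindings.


{v1 ↦ (t (u) (u) (u)), y2 ↦ (t (u) (t (u) (u) (u)) (t (u) (u) (u)))}


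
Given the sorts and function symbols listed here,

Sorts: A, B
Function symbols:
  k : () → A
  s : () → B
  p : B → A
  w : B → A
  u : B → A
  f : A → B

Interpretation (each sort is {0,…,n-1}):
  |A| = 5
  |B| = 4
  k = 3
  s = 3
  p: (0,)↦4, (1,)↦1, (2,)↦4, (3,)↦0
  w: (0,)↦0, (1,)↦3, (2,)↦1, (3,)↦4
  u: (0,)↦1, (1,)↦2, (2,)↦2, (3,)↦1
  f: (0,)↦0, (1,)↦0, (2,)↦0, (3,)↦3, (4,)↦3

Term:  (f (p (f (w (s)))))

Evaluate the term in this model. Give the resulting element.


value = 0

  s = 3
  (w (s)) = w(3,) = 4
  (f (w (s))) = f(4,) = 3
  (p (f (w (s)))) = p(3,) = 0
  (f (p (f (w (s))))) = f(0,) = 0


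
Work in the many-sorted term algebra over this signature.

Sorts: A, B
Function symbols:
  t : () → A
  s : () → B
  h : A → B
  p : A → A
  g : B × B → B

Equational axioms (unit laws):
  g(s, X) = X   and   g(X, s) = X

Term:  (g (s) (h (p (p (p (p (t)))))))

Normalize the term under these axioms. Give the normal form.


1. (g (s) (h (p (p (p (p (t)))))))  →  (h (p (p (p (p (t))))))

normal form = (h (p (p (p (p (t))))))


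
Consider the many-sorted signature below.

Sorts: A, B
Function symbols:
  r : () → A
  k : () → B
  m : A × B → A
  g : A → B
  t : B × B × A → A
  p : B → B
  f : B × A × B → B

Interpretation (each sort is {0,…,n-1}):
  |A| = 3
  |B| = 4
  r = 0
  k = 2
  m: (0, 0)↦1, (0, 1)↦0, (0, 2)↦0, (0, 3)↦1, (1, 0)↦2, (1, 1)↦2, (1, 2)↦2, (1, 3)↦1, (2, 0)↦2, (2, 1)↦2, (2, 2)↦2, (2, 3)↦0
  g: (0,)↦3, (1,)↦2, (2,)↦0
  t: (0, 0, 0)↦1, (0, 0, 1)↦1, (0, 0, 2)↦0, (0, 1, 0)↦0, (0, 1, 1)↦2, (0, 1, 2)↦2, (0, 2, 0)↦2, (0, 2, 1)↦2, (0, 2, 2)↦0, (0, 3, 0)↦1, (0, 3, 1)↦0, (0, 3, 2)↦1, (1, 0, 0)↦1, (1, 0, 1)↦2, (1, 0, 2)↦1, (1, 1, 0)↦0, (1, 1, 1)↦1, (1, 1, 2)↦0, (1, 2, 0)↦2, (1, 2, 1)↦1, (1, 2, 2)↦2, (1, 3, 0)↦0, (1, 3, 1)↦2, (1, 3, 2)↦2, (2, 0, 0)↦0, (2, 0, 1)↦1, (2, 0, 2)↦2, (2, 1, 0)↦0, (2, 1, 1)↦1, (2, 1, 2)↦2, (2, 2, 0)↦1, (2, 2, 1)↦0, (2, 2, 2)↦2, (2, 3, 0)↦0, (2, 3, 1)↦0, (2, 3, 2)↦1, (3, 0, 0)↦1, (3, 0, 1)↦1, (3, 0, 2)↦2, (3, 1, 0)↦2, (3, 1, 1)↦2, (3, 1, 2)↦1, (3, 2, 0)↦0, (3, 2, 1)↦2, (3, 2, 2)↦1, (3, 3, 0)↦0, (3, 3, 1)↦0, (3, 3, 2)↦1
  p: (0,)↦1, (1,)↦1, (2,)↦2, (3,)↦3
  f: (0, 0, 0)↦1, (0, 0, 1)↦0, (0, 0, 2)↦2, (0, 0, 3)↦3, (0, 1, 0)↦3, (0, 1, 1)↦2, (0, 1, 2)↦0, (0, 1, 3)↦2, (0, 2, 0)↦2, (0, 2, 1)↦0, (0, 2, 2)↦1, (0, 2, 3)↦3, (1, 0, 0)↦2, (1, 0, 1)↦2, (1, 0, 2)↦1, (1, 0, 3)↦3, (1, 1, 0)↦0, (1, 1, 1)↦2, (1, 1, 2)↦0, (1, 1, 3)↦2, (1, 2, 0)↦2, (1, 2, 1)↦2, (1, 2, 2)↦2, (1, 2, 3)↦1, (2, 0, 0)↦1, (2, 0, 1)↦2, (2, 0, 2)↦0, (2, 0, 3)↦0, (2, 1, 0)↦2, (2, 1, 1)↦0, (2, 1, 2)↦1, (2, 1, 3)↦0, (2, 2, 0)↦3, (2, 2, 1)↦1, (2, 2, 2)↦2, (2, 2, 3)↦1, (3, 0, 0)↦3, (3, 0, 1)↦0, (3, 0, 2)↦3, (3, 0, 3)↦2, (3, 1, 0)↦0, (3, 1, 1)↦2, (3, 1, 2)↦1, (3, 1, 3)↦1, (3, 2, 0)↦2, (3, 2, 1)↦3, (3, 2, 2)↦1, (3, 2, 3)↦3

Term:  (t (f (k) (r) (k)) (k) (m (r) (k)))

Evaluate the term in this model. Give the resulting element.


  k = 2
  r = 0
  k = 2
  (f (k) (r) (k)) = f(2, 0, 2) = 0
  k = 2
  r = 0
  k = 2
  (m (r) (k)) = m(0, 2) = 0
  (t (f (k) (r) (k)) (k) (m (r) (k))) = t(0, 2, 0) = 2

value = 2


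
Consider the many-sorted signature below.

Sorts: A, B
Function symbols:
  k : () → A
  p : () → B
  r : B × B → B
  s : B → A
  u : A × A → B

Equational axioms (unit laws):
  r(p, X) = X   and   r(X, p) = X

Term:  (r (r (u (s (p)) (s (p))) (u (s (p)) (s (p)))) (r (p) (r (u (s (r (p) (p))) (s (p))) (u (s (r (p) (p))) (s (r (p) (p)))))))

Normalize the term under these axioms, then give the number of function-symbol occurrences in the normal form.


size = 23

1. (r (r (u (s (p)) (s (p))) (u (s (p)) (s (p)))) (r (p) (r (u (s (r (p) (p))) (s (p))) (u (s (r (p) (p))) (s (r (p) (p)))))))  →  (r (r (u (s (p)) (s (p))) (u (s (p)) (s (p)))) (r (u (s (r (p) (p))) (s (p))) (u (s (r (p) (p))) (s (r (p) (p))))))
2. (r (r (u (s (p)) (s (p))) (u (s (p)) (s (p)))) (r (u (s (r (p) (p))) (s (p))) (u (s (r (p) (p))) (s (r (p) (p))))))  →  (r (r (u (s (p)) (s (p))) (u (s (p)) (s (p)))) (r (u (s (p)) (s (p))) (u (s (r (p) (p))) (s (r (p) (p))))))
3. (r (r (u (s (p)) (s (p))) (u (s (p)) (s (p)))) (r (u (s (p)) (s (p))) (u (s (r (p) (p))) (s (r (p) (p))))))  →  (r (r (u (s (p)) (s (p))) (u (s (p)) (s (p)))) (r (u (s (p)) (s (p))) (u (s (p)) (s (r (p) (p))))))
4. (r (r (u (s (p)) (s (p))) (u (s (p)) (s (p)))) (r (u (s (p)) (s (p))) (u (s (p)) (s (r (p) (p))))))  →  (r (r (u (s (p)) (s (p))) (u (s (p)) (s (p)))) (r (u (s (p)) (s (p))) (u (s (p)) (s (p)))))
normal form: (r (r (u (s (p)) (s (p))) (u (s (p)) (s (p)))) (r (u (s (p)) (s (p))) (u (s (p)) (s (p)))))


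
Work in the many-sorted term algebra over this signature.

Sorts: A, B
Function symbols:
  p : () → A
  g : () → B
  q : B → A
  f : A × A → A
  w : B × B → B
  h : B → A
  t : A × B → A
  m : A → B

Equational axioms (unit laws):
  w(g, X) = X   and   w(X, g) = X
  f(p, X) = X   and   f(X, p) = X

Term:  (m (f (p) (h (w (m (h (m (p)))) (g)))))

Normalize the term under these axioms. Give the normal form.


normal form = (m (h (m (h (m (p))))))

1. (m (f (p) (h (w (m (h (m (p)))) (g)))))  →  (m (h (w (m (h (m (p)))) (g))))
2. (m (h (w (m (h (m (p)))) (g))))  →  (m (h (m (h (m (p))))))


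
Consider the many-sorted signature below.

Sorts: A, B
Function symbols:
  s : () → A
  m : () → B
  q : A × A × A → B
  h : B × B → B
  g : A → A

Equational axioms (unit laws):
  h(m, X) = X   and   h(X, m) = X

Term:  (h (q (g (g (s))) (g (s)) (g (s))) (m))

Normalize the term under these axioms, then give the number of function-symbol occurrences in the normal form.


1. (h (q (g (g (s))) (g (s)) (g (s))) (m))  →  (q (g (g (s))) (g (s)) (g (s)))
normal form: (q (g (g (s))) (g (s)) (g (s)))

size = 8


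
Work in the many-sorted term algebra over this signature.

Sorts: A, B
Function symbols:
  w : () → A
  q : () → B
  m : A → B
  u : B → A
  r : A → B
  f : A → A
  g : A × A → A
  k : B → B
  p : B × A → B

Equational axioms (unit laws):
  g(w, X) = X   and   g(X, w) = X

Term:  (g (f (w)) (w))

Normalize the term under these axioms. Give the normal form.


normal form = (f (w))

1. (g (f (w)) (w))  →  (f (w))


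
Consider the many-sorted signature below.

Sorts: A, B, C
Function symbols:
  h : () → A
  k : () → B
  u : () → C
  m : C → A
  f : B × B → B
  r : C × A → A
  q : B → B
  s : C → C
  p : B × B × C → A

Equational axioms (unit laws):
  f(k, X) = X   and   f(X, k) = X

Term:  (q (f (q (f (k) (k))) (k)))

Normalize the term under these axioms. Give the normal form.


1. (q (f (q (f (k) (k))) (k)))  →  (q (q (f (k) (k))))
2. (q (q (f (k) (k))))  →  (q (q (k)))

normal form = (q (q (k)))


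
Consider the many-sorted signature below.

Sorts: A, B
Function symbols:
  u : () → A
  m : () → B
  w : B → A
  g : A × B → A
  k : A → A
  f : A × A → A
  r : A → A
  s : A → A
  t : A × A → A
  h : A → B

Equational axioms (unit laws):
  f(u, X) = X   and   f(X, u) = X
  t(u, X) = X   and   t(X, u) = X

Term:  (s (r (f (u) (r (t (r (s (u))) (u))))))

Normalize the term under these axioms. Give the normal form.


1. (s (r (f (u) (r (t (r (s (u))) (u))))))  →  (s (r (r (t (r (s (u))) (u)))))
2. (s (r (r (t (r (s (u))) (u)))))  →  (s (r (r (r (s (u))))))

normal form = (s (r (r (r (s (u))))))


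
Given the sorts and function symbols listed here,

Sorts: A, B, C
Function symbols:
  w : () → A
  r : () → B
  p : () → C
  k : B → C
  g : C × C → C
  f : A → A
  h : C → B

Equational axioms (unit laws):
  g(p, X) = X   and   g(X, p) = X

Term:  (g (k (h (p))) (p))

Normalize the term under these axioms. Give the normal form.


normal form = (k (h (p)))

1. (g (k (h (p))) (p))  →  (k (h (p)))


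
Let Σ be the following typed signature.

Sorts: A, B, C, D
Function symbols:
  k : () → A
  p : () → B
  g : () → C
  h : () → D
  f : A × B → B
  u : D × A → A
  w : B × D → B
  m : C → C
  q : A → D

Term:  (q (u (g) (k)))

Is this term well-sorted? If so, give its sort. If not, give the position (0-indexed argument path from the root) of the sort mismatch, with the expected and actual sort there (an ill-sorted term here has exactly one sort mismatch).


ill-sorted at position [0, 0]: expected D, got C

    (g) : C
    (k) : A
  (u (g) (k)) : ✗ arg 0 at [0, 0] has sort C, expected D


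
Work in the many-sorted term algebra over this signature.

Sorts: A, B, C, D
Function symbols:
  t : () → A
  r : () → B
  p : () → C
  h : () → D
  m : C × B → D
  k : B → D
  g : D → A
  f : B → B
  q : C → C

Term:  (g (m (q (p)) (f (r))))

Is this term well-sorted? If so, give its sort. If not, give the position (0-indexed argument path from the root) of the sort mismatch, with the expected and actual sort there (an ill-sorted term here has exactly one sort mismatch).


      (p) : C
    (q (p)) : C
      (r) : B
    (f (r)) : B
  (m (q (p)) (f (r))) : D
(g (m (q (p)) (f (r)))) : A

well-sorted; sort = A


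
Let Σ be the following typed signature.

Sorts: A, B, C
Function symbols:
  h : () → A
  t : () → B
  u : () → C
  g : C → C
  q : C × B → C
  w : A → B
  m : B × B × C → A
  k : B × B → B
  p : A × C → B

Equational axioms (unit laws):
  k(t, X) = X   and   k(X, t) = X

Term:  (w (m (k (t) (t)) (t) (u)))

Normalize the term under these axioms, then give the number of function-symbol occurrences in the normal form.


1. (w (m (k (t) (t)) (t) (u)))  →  (w (m (t) (t) (u)))
normal form: (w (m (t) (t) (u)))

size = 5


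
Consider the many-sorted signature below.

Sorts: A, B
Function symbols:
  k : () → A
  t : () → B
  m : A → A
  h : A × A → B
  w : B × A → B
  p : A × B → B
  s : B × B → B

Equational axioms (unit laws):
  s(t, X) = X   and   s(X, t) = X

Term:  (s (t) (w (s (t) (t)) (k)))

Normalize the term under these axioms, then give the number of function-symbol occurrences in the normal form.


size = 3

1. (s (t) (w (s (t) (t)) (k)))  →  (w (s (t) (t)) (k))
2. (w (s (t) (t)) (k))  →  (w (t) (k))
normal form: (w (t) (k))


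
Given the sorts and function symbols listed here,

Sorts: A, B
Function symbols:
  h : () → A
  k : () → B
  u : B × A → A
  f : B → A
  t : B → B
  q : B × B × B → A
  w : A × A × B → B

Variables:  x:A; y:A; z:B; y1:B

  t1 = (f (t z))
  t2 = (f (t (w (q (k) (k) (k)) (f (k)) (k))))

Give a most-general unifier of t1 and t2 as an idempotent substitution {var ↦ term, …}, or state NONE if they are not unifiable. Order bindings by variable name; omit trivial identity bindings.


{z ↦ (w (q (k) (k) (k)) (f (k)) (k))}


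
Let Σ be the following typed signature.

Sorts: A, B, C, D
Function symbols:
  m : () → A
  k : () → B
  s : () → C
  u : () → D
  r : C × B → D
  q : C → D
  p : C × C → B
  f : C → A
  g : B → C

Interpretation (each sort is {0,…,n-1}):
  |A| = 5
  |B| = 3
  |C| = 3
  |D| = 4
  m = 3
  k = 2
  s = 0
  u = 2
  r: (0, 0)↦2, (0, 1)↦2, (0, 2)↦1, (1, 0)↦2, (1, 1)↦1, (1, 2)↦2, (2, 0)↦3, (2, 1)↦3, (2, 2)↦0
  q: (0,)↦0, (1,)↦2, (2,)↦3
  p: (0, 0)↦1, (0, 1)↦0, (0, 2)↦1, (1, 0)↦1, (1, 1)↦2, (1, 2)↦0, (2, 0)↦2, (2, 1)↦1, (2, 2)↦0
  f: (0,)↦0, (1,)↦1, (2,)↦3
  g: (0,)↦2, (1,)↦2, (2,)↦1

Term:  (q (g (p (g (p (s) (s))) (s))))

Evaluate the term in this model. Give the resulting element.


  s = 0
  s = 0
  (p (s) (s)) = p(0, 0) = 1
  (g (p (s) (s))) = g(1,) = 2
  s = 0
  (p (g (p (s) (s))) (s)) = p(2, 0) = 2
  (g (p (g (p (s) (s))) (s))) = g(2,) = 1
  (q (g (p (g (p (s) (s))) (s)))) = q(1,) = 2

value = 2


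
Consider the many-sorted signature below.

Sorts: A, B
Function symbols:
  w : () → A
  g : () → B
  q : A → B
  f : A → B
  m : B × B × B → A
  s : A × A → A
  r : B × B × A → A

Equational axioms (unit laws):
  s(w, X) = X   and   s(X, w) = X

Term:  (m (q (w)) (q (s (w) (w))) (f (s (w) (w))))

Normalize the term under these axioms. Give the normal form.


normal form = (m (q (w)) (q (w)) (f (w)))

1. (m (q (w)) (q (s (w) (w))) (f (s (w) (w))))  →  (m (q (w)) (q (w)) (f (s (w) (w))))
2. (m (q (w)) (q (w)) (f (s (w) (w))))  →  (m (q (w)) (q (w)) (f (w)))


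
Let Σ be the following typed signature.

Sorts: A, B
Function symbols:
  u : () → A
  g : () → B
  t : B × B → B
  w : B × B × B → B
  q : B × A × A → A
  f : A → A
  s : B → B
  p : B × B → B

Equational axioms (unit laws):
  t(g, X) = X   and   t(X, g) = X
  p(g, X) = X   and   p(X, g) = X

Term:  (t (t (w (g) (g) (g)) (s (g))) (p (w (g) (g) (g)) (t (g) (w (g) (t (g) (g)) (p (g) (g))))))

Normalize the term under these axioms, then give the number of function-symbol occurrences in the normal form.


1. (t (t (w (g) (g) (g)) (s (g))) (p (w (g) (g) (g)) (t (g) (w (g) (t (g) (g)) (p (g) (g))))))  →  (t (t (w (g) (g) (g)) (s (g))) (p (w (g) (g) (g)) (w (g) (t (g) (g)) (p (g) (g)))))
2. (t (t (w (g) (g) (g)) (s (g))) (p (w (g) (g) (g)) (w (g) (t (g) (g)) (p (g) (g)))))  →  (t (t (w (g) (g) (g)) (s (g))) (p (w (g) (g) (g)) (w (g) (g) (p (g) (g)))))
3. (t (t (w (g) (g) (g)) (s (g))) (p (w (g) (g) (g)) (w (g) (g) (p (g) (g)))))  →  (t (t (w (g) (g) (g)) (s (g))) (p (w (g) (g) (g)) (w (g) (g) (g))))
normal form: (t (t (w (g) (g) (g)) (s (g))) (p (w (g) (g) (g)) (w (g) (g) (g))))

size = 17


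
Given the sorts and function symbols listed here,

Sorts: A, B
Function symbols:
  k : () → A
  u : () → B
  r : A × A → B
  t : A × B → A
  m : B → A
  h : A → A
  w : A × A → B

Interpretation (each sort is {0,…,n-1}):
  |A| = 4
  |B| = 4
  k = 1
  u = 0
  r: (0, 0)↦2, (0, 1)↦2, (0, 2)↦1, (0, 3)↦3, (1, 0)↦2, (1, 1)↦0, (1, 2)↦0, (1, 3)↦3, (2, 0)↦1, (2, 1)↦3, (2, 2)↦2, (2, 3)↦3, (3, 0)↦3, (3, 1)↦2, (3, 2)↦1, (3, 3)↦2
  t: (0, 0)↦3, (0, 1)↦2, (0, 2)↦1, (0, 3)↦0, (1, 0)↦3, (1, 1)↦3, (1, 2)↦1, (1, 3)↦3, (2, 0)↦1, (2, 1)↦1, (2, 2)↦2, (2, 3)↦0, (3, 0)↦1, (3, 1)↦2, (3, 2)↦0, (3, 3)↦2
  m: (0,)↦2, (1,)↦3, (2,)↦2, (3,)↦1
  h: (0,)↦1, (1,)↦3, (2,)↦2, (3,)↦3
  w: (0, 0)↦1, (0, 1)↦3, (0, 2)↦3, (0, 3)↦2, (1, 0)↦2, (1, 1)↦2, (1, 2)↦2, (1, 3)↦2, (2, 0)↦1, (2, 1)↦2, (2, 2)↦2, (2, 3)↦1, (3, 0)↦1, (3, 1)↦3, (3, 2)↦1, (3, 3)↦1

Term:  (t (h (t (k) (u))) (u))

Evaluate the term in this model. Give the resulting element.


  k = 1
  u = 0
  (t (k) (u)) = t(1, 0) = 3
  (h (t (k) (u))) = h(3,) = 3
  u = 0
  (t (h (t (k) (u))) (u)) = t(3, 0) = 1

value = 1


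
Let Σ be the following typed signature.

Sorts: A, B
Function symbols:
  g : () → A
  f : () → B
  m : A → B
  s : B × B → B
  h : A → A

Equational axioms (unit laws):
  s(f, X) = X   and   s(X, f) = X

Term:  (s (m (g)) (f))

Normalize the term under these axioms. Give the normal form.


normal form = (m (g))

1. (s (m (g)) (f))  →  (m (g))


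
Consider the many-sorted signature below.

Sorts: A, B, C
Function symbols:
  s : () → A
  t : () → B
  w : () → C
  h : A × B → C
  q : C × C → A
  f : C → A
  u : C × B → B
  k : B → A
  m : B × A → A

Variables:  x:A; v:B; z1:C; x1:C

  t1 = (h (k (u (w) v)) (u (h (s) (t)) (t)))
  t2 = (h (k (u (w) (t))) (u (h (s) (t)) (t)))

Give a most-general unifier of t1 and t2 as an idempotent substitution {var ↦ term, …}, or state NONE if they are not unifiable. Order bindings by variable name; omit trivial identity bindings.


{v ↦ (t)}
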